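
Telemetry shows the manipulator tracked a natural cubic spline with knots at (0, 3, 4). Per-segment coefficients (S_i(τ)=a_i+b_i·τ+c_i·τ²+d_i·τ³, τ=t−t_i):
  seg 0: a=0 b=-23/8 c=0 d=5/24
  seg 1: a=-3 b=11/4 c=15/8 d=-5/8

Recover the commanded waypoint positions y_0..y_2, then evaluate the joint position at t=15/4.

y_0 = S_0(0) = a_0 = 0
y_1 = S_1(0) = a_1 = -3
y_2 = S_1(1) = 1
t_q=15/4 is in segment 1 (τ=3/4); S_1(τ)=-75/512

y_0=0 y_1=-3 y_2=1
S(15/4) = -75/512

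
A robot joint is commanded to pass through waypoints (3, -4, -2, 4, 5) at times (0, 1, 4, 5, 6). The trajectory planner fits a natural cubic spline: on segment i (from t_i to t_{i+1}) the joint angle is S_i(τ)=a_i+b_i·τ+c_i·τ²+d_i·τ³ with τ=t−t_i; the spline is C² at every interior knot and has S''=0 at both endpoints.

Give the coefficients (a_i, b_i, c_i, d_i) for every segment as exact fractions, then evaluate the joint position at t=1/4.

Δ: Δ0=-7, Δ1=2/3, Δ2=6, Δ3=1
row 1: diag=8, rhs=46; c'=3/8, d'=23/4
row 2: denom=8−3·3/8=55/8; d'=(32−3·23/4)/(55/8)=118/55
row 3: denom=4−1·8/55=212/55; d'=(-30−1·118/55)/(212/55)=-442/53
back: M3=-442/53
back: M2=118/55−8/55·-442/53=178/53
back: M1=23/4−3/8·178/53=238/53
M: M0=0, M1=238/53, M2=178/53, M3=-442/53, M4=0
seg 0: a=3, c=M0/2=0, d=(M1−M0)/(6·1)=119/159, b=Δ0−h0·(2M0+M1)/6=-1232/159
seg 1: a=-4, c=M1/2=119/53, d=(M2−M1)/(6·3)=-10/159, b=Δ1−h1·(2M1+M2)/6=-875/159
seg 2: a=-2, c=M2/2=89/53, d=(M3−M2)/(6·1)=-310/159, b=Δ2−h2·(2M2+M3)/6=997/159
seg 3: a=4, c=M3/2=-221/53, d=(M4−M3)/(6·1)=221/159, b=Δ3−h3·(2M3+M4)/6=601/159
t_q=1/4 → seg 0, τ=1/4; S=3+-1232/159·τ+0·τ²+119/159·τ³=3645/3392

  seg 0: a=3 b=-1232/159 c=0 d=119/159
  seg 1: a=-4 b=-875/159 c=119/53 d=-10/159
  seg 2: a=-2 b=997/159 c=89/53 d=-310/159
  seg 3: a=4 b=601/159 c=-221/53 d=221/159
S(1/4) = 3645/3392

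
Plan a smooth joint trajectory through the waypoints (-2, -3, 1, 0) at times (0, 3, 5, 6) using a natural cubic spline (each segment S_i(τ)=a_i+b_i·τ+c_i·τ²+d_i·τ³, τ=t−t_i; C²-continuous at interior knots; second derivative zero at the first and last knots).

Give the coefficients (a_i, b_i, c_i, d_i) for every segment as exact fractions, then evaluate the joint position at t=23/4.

Δ: Δ0=-1/3, Δ1=2, Δ2=-1
row 1: diag=10, rhs=14; c'=1/5, d'=7/5
row 2: denom=6−2·1/5=28/5; d'=(-18−2·7/5)/(28/5)=-26/7
back: M2=-26/7
back: M1=7/5−1/5·-26/7=15/7
M: M0=0, M1=15/7, M2=-26/7, M3=0
seg 0: a=-2, c=M0/2=0, d=(M1−M0)/(6·3)=5/42, b=Δ0−h0·(2M0+M1)/6=-59/42
seg 1: a=-3, c=M1/2=15/14, d=(M2−M1)/(6·2)=-41/84, b=Δ1−h1·(2M1+M2)/6=38/21
seg 2: a=1, c=M2/2=-13/7, d=(M3−M2)/(6·1)=13/21, b=Δ2−h2·(2M2+M3)/6=5/21
t_q=23/4 → seg 2, τ=3/4; S=1+5/21·τ+-13/7·τ²+13/21·τ³=177/448

  seg 0: a=-2 b=-59/42 c=0 d=5/42
  seg 1: a=-3 b=38/21 c=15/14 d=-41/84
  seg 2: a=1 b=5/21 c=-13/7 d=13/21
S(23/4) = 177/448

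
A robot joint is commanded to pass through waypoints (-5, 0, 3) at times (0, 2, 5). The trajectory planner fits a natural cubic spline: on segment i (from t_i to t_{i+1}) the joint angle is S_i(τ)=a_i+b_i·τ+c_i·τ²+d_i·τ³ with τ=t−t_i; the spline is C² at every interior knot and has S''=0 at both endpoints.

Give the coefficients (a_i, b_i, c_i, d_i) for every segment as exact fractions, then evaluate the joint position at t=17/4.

Δ: Δ0=5/2, Δ1=1
row 1: diag=10, rhs=-9; c'=3/10, d'=-9/10
back: M1=-9/10
M: M0=0, M1=-9/10, M2=0
seg 0: a=-5, c=M0/2=0, d=(M1−M0)/(6·2)=-3/40, b=Δ0−h0·(2M0+M1)/6=14/5
seg 1: a=0, c=M1/2=-9/20, d=(M2−M1)/(6·3)=1/20, b=Δ1−h1·(2M1+M2)/6=19/10
t_q=17/4 → seg 1, τ=9/4; S=0+19/10·τ+-9/20·τ²+1/20·τ³=657/256

  seg 0: a=-5 b=14/5 c=0 d=-3/40
  seg 1: a=0 b=19/10 c=-9/20 d=1/20
S(17/4) = 657/256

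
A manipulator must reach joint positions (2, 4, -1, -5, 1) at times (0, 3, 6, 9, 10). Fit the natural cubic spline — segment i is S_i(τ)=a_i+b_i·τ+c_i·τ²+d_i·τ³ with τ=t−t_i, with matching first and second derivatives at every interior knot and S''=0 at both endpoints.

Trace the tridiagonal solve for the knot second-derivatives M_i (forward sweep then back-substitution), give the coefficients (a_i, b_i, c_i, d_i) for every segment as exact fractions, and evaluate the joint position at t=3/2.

  seg 0: a=2 b=361/324 c=0 d=-145/2916
  seg 1: a=4 b=-37/162 c=-145/324 d=-31/2916
  seg 2: a=-1 b=-1037/324 c=-44/81 d=1133/2916
  seg 3: a=-5 b=653/162 c=319/108 d=-319/324
S(3/2) = 1009/288

Δ: Δ0=2/3, Δ1=-5/3, Δ2=-4/3, Δ3=6
row 1: diag=12, rhs=-14; c'=1/4, d'=-7/6
row 2: denom=12−3·1/4=45/4; d'=(2−3·-7/6)/(45/4)=22/45
row 3: denom=8−3·4/15=36/5; d'=(44−3·22/45)/(36/5)=319/54
back: M3=319/54
back: M2=22/45−4/15·319/54=-88/81
back: M1=-7/6−1/4·-88/81=-145/162
M: M0=0, M1=-145/162, M2=-88/81, M3=319/54, M4=0
seg 0: a=2, c=M0/2=0, d=(M1−M0)/(6·3)=-145/2916, b=Δ0−h0·(2M0+M1)/6=361/324
seg 1: a=4, c=M1/2=-145/324, d=(M2−M1)/(6·3)=-31/2916, b=Δ1−h1·(2M1+M2)/6=-37/162
seg 2: a=-1, c=M2/2=-44/81, d=(M3−M2)/(6·3)=1133/2916, b=Δ2−h2·(2M2+M3)/6=-1037/324
seg 3: a=-5, c=M3/2=319/108, d=(M4−M3)/(6·1)=-319/324, b=Δ3−h3·(2M3+M4)/6=653/162
t_q=3/2 → seg 0, τ=3/2; S=2+361/324·τ+0·τ²+-145/2916·τ³=1009/288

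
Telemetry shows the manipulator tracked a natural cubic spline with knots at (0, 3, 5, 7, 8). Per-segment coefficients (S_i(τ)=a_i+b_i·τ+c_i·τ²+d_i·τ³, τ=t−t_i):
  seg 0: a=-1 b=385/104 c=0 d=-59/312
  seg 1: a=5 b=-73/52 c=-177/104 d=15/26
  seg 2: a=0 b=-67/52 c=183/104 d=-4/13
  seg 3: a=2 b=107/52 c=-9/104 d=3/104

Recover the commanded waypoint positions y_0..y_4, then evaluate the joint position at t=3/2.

y_0=-1 y_1=5 y_2=0 y_3=2 y_4=4
S(3/2) = 3257/832

y_0 = S_0(0) = a_0 = -1
y_1 = S_1(0) = a_1 = 5
y_2 = S_2(0) = a_2 = 0
y_3 = S_3(0) = a_3 = 2
y_4 = S_3(1) = 4
t_q=3/2 is in segment 0 (τ=3/2); S_0(τ)=3257/832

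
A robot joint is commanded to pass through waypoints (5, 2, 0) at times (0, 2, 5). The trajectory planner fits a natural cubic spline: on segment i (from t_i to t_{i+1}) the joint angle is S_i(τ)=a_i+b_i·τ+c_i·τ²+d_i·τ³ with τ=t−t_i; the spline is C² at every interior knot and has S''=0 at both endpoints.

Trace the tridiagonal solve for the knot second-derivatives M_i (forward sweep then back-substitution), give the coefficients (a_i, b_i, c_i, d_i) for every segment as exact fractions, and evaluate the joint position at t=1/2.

Δ: Δ0=-3/2, Δ1=-2/3
row 1: diag=10, rhs=5; c'=3/10, d'=1/2
back: M1=1/2
M: M0=0, M1=1/2, M2=0
seg 0: a=5, c=M0/2=0, d=(M1−M0)/(6·2)=1/24, b=Δ0−h0·(2M0+M1)/6=-5/3
seg 1: a=2, c=M1/2=1/4, d=(M2−M1)/(6·3)=-1/36, b=Δ1−h1·(2M1+M2)/6=-7/6
t_q=1/2 → seg 0, τ=1/2; S=5+-5/3·τ+0·τ²+1/24·τ³=267/64

  seg 0: a=5 b=-5/3 c=0 d=1/24
  seg 1: a=2 b=-7/6 c=1/4 d=-1/36
S(1/2) = 267/64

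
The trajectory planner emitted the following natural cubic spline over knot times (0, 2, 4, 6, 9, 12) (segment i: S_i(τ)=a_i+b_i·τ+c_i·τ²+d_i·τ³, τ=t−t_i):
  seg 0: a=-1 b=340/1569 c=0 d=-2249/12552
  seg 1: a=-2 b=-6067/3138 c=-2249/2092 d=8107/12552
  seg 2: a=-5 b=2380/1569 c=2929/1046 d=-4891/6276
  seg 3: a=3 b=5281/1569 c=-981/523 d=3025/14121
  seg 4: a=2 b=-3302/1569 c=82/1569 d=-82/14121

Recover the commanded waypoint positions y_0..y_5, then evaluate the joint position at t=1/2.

y_0 = S_0(0) = a_0 = -1
y_1 = S_1(0) = a_1 = -2
y_2 = S_2(0) = a_2 = -5
y_3 = S_3(0) = a_3 = 3
y_4 = S_4(0) = a_4 = 2
y_5 = S_4(3) = -4
t_q=1/2 is in segment 0 (τ=1/2); S_0(τ)=-30595/33472

y_0=-1 y_1=-2 y_2=-5 y_3=3 y_4=2 y_5=-4
S(1/2) = -30595/33472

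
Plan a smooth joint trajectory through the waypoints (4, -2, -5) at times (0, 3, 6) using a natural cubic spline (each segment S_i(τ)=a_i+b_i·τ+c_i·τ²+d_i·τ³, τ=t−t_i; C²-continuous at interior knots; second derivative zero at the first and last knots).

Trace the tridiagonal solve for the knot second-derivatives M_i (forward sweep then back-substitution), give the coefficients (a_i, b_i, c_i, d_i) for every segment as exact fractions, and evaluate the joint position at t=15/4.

Δ: Δ0=-2, Δ1=-1
row 1: diag=12, rhs=6; c'=1/4, d'=1/2
back: M1=1/2
M: M0=0, M1=1/2, M2=0
seg 0: a=4, c=M0/2=0, d=(M1−M0)/(6·3)=1/36, b=Δ0−h0·(2M0+M1)/6=-9/4
seg 1: a=-2, c=M1/2=1/4, d=(M2−M1)/(6·3)=-1/36, b=Δ1−h1·(2M1+M2)/6=-3/2
t_q=15/4 → seg 1, τ=3/4; S=-2+-3/2·τ+1/4·τ²+-1/36·τ³=-767/256

  seg 0: a=4 b=-9/4 c=0 d=1/36
  seg 1: a=-2 b=-3/2 c=1/4 d=-1/36
S(15/4) = -767/256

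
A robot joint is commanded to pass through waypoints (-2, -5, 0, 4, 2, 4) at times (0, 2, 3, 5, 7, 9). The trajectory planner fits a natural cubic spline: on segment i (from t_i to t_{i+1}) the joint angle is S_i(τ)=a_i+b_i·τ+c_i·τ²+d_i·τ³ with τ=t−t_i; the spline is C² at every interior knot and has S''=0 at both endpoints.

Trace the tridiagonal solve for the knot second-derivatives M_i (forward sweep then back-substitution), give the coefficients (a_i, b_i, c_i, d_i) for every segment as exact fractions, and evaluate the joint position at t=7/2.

  seg 0: a=-2 b=-1229/318 c=0 d=94/159
  seg 1: a=-5 b=1027/318 c=188/53 d=-565/318
  seg 2: a=0 b=794/159 c=-189/106 d=91/636
  seg 3: a=4 b=-67/159 c=-49/53 d=101/318
  seg 4: a=2 b=-49/159 c=52/53 d=-26/159
S(7/2) = 3509/1696

Δ: Δ0=-3/2, Δ1=5, Δ2=2, Δ3=-1, Δ4=1
row 1: diag=6, rhs=39; c'=1/6, d'=13/2
row 2: denom=6−1·1/6=35/6; d'=(-18−1·13/2)/(35/6)=-21/5
row 3: denom=8−2·12/35=256/35; d'=(-18−2·-21/5)/(256/35)=-21/16
row 4: denom=8−2·35/128=477/64; d'=(12−2·-21/16)/(477/64)=104/53
back: M4=104/53
back: M3=-21/16−35/128·104/53=-98/53
back: M2=-21/5−12/35·-98/53=-189/53
back: M1=13/2−1/6·-189/53=376/53
M: M0=0, M1=376/53, M2=-189/53, M3=-98/53, M4=104/53, M5=0
seg 0: a=-2, c=M0/2=0, d=(M1−M0)/(6·2)=94/159, b=Δ0−h0·(2M0+M1)/6=-1229/318
seg 1: a=-5, c=M1/2=188/53, d=(M2−M1)/(6·1)=-565/318, b=Δ1−h1·(2M1+M2)/6=1027/318
seg 2: a=0, c=M2/2=-189/106, d=(M3−M2)/(6·2)=91/636, b=Δ2−h2·(2M2+M3)/6=794/159
seg 3: a=4, c=M3/2=-49/53, d=(M4−M3)/(6·2)=101/318, b=Δ3−h3·(2M3+M4)/6=-67/159
seg 4: a=2, c=M4/2=52/53, d=(M5−M4)/(6·2)=-26/159, b=Δ4−h4·(2M4+M5)/6=-49/159
t_q=7/2 → seg 2, τ=1/2; S=0+794/159·τ+-189/106·τ²+91/636·τ³=3509/1696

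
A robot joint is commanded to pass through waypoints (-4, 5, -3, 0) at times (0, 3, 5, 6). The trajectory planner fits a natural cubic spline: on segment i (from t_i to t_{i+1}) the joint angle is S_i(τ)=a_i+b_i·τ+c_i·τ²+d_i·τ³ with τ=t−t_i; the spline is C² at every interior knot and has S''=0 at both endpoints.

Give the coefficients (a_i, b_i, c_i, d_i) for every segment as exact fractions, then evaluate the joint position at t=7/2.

Δ: Δ0=3, Δ1=-4, Δ2=3
row 1: diag=10, rhs=-42; c'=1/5, d'=-21/5
row 2: denom=6−2·1/5=28/5; d'=(42−2·-21/5)/(28/5)=9
back: M2=9
back: M1=-21/5−1/5·9=-6
M: M0=0, M1=-6, M2=9, M3=0
seg 0: a=-4, c=M0/2=0, d=(M1−M0)/(6·3)=-1/3, b=Δ0−h0·(2M0+M1)/6=6
seg 1: a=5, c=M1/2=-3, d=(M2−M1)/(6·2)=5/4, b=Δ1−h1·(2M1+M2)/6=-3
seg 2: a=-3, c=M2/2=9/2, d=(M3−M2)/(6·1)=-3/2, b=Δ2−h2·(2M2+M3)/6=0
t_q=7/2 → seg 1, τ=1/2; S=5+-3·τ+-3·τ²+5/4·τ³=93/32

  seg 0: a=-4 b=6 c=0 d=-1/3
  seg 1: a=5 b=-3 c=-3 d=5/4
  seg 2: a=-3 b=0 c=9/2 d=-3/2
S(7/2) = 93/32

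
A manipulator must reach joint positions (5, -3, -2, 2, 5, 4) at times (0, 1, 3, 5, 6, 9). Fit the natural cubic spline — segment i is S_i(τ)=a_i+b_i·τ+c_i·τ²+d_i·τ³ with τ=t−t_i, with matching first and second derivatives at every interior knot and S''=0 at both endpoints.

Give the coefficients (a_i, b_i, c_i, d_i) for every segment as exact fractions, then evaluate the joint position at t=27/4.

Δ: Δ0=-8, Δ1=1/2, Δ2=2, Δ3=3, Δ4=-1/3
row 1: diag=6, rhs=51; c'=1/3, d'=17/2
row 2: denom=8−2·1/3=22/3; d'=(9−2·17/2)/(22/3)=-12/11
row 3: denom=6−2·3/11=60/11; d'=(6−2·-12/11)/(60/11)=3/2
row 4: denom=8−1·11/60=469/60; d'=(-20−1·3/2)/(469/60)=-1290/469
back: M4=-1290/469
back: M3=3/2−11/60·-1290/469=940/469
back: M2=-12/11−3/11·940/469=-768/469
back: M1=17/2−1/3·-768/469=8485/938
M: M0=0, M1=8485/938, M2=-768/469, M3=940/469, M4=-1290/469, M5=0
seg 0: a=5, c=M0/2=0, d=(M1−M0)/(6·1)=8485/5628, b=Δ0−h0·(2M0+M1)/6=-53509/5628
seg 1: a=-3, c=M1/2=8485/1876, d=(M2−M1)/(6·2)=-10021/11256, b=Δ1−h1·(2M1+M2)/6=-14027/2814
seg 2: a=-2, c=M2/2=-384/469, d=(M3−M2)/(6·2)=61/201, b=Δ2−h2·(2M2+M3)/6=3410/1407
seg 3: a=2, c=M3/2=470/469, d=(M4−M3)/(6·1)=-1115/1407, b=Δ3−h3·(2M3+M4)/6=3926/1407
seg 4: a=5, c=M4/2=-645/469, d=(M5−M4)/(6·3)=215/1407, b=Δ4−h4·(2M4+M5)/6=3401/1407
t_q=27/4 → seg 4, τ=3/4; S=5+3401/1407·τ+-645/469·τ²+215/1407·τ³=26173/4288

  seg 0: a=5 b=-53509/5628 c=0 d=8485/5628
  seg 1: a=-3 b=-14027/2814 c=8485/1876 d=-10021/11256
  seg 2: a=-2 b=3410/1407 c=-384/469 d=61/201
  seg 3: a=2 b=3926/1407 c=470/469 d=-1115/1407
  seg 4: a=5 b=3401/1407 c=-645/469 d=215/1407
S(27/4) = 26173/4288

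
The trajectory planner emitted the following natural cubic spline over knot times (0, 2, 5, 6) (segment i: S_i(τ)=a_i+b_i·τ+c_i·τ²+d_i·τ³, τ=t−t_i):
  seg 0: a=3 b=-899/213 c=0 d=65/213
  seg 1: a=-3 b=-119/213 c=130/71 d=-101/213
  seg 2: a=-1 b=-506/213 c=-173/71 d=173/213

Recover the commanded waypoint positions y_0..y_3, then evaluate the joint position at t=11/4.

y_0=3 y_1=-3 y_2=-1 y_3=-5
S(11/4) = -11765/4544

y_0 = S_0(0) = a_0 = 3
y_1 = S_1(0) = a_1 = -3
y_2 = S_2(0) = a_2 = -1
y_3 = S_2(1) = -5
t_q=11/4 is in segment 1 (τ=3/4); S_1(τ)=-11765/4544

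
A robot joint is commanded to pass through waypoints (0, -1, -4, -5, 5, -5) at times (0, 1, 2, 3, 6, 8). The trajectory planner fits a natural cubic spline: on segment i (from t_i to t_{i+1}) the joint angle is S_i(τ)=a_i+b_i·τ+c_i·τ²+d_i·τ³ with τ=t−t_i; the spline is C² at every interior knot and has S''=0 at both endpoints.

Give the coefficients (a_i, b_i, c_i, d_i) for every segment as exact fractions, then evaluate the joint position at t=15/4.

Δ: Δ0=-1, Δ1=-3, Δ2=-1, Δ3=10/3, Δ4=-5
row 1: diag=4, rhs=-12; c'=1/4, d'=-3
row 2: denom=4−1·1/4=15/4; d'=(12−1·-3)/(15/4)=4
row 3: denom=8−1·4/15=116/15; d'=(26−1·4)/(116/15)=165/58
row 4: denom=10−3·45/116=1025/116; d'=(-50−3·165/58)/(1025/116)=-1358/205
back: M4=-1358/205
back: M3=165/58−45/116·-1358/205=222/41
back: M2=4−4/15·222/41=524/205
back: M1=-3−1/4·524/205=-746/205
M: M0=0, M1=-746/205, M2=524/205, M3=222/41, M4=-1358/205, M5=0
seg 0: a=0, c=M0/2=0, d=(M1−M0)/(6·1)=-373/615, b=Δ0−h0·(2M0+M1)/6=-242/615
seg 1: a=-1, c=M1/2=-373/205, d=(M2−M1)/(6·1)=127/123, b=Δ1−h1·(2M1+M2)/6=-1361/615
seg 2: a=-4, c=M2/2=262/205, d=(M3−M2)/(6·1)=293/615, b=Δ2−h2·(2M2+M3)/6=-1694/615
seg 3: a=-5, c=M3/2=111/41, d=(M4−M3)/(6·3)=-1234/1845, b=Δ3−h3·(2M3+M4)/6=757/615
seg 4: a=5, c=M4/2=-679/205, d=(M5−M4)/(6·2)=679/1230, b=Δ4−h4·(2M4+M5)/6=-359/615
t_q=15/4 → seg 3, τ=3/4; S=-5+757/615·τ+111/41·τ²+-1234/1845·τ³=-3721/1312

  seg 0: a=0 b=-242/615 c=0 d=-373/615
  seg 1: a=-1 b=-1361/615 c=-373/205 d=127/123
  seg 2: a=-4 b=-1694/615 c=262/205 d=293/615
  seg 3: a=-5 b=757/615 c=111/41 d=-1234/1845
  seg 4: a=5 b=-359/615 c=-679/205 d=679/1230
S(15/4) = -3721/1312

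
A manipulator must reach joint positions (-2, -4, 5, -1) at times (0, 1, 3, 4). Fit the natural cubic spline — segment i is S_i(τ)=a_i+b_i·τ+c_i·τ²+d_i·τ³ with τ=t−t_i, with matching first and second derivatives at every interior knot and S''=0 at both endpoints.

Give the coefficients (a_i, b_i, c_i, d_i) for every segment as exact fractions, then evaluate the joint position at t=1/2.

Δ: Δ0=-2, Δ1=9/2, Δ2=-6
row 1: diag=6, rhs=39; c'=1/3, d'=13/2
row 2: denom=6−2·1/3=16/3; d'=(-63−2·13/2)/(16/3)=-57/4
back: M2=-57/4
back: M1=13/2−1/3·-57/4=45/4
M: M0=0, M1=45/4, M2=-57/4, M3=0
seg 0: a=-2, c=M0/2=0, d=(M1−M0)/(6·1)=15/8, b=Δ0−h0·(2M0+M1)/6=-31/8
seg 1: a=-4, c=M1/2=45/8, d=(M2−M1)/(6·2)=-17/8, b=Δ1−h1·(2M1+M2)/6=7/4
seg 2: a=5, c=M2/2=-57/8, d=(M3−M2)/(6·1)=19/8, b=Δ2−h2·(2M2+M3)/6=-5/4
t_q=1/2 → seg 0, τ=1/2; S=-2+-31/8·τ+0·τ²+15/8·τ³=-237/64

  seg 0: a=-2 b=-31/8 c=0 d=15/8
  seg 1: a=-4 b=7/4 c=45/8 d=-17/8
  seg 2: a=5 b=-5/4 c=-57/8 d=19/8
S(1/2) = -237/64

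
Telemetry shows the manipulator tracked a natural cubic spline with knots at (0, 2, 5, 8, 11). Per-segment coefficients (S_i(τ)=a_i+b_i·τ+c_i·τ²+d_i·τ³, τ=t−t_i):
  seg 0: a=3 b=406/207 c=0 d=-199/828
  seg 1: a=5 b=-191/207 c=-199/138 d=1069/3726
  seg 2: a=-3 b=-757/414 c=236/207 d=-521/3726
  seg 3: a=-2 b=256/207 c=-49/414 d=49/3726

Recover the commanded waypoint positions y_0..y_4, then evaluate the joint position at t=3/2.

y_0=3 y_1=5 y_2=-3 y_3=-2 y_4=1
S(3/2) = 11329/2208

y_0 = S_0(0) = a_0 = 3
y_1 = S_1(0) = a_1 = 5
y_2 = S_2(0) = a_2 = -3
y_3 = S_3(0) = a_3 = -2
y_4 = S_3(3) = 1
t_q=3/2 is in segment 0 (τ=3/2); S_0(τ)=11329/2208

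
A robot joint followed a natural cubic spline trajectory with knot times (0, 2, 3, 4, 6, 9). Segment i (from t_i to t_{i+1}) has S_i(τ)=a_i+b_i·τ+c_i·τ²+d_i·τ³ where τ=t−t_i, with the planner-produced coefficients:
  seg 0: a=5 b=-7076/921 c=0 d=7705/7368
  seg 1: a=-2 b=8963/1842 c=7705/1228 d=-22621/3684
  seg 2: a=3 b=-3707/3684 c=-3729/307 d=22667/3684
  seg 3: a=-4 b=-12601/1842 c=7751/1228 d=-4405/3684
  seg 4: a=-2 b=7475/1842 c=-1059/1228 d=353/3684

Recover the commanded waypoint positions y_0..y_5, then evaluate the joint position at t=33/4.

y_0=5 y_1=-2 y_2=3 y_3=-4 y_4=-2 y_5=5
S(33/4) = 303079/78592

y_0 = S_0(0) = a_0 = 5
y_1 = S_1(0) = a_1 = -2
y_2 = S_2(0) = a_2 = 3
y_3 = S_3(0) = a_3 = -4
y_4 = S_4(0) = a_4 = -2
y_5 = S_4(3) = 5
t_q=33/4 is in segment 4 (τ=9/4); S_4(τ)=303079/78592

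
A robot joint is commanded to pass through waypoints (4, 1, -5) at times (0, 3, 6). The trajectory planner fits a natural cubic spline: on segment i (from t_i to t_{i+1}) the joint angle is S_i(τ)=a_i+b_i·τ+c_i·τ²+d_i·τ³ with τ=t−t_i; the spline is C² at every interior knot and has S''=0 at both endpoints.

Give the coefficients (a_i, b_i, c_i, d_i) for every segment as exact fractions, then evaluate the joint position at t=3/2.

Δ: Δ0=-1, Δ1=-2
row 1: diag=12, rhs=-6; c'=1/4, d'=-1/2
back: M1=-1/2
M: M0=0, M1=-1/2, M2=0
seg 0: a=4, c=M0/2=0, d=(M1−M0)/(6·3)=-1/36, b=Δ0−h0·(2M0+M1)/6=-3/4
seg 1: a=1, c=M1/2=-1/4, d=(M2−M1)/(6·3)=1/36, b=Δ1−h1·(2M1+M2)/6=-3/2
t_q=3/2 → seg 0, τ=3/2; S=4+-3/4·τ+0·τ²+-1/36·τ³=89/32

  seg 0: a=4 b=-3/4 c=0 d=-1/36
  seg 1: a=1 b=-3/2 c=-1/4 d=1/36
S(3/2) = 89/32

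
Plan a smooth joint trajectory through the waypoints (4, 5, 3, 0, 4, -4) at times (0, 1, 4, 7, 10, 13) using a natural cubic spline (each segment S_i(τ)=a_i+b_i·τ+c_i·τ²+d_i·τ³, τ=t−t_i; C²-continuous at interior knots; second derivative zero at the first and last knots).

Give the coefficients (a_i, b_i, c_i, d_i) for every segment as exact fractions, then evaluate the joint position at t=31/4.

Δ: Δ0=1, Δ1=-2/3, Δ2=-1, Δ3=4/3, Δ4=-8/3
row 1: diag=8, rhs=-10; c'=3/8, d'=-5/4
row 2: denom=12−3·3/8=87/8; d'=(-2−3·-5/4)/(87/8)=14/87
row 3: denom=12−3·8/29=324/29; d'=(14−3·14/87)/(324/29)=98/81
row 4: denom=12−3·29/108=403/36; d'=(-24−3·98/81)/(403/36)=-2984/1209
back: M4=-2984/1209
back: M3=98/81−29/108·-2984/1209=2264/1209
back: M2=14/87−8/29·2264/1209=-430/1209
back: M1=-5/4−3/8·-430/1209=-450/403
M: M0=0, M1=-450/403, M2=-430/1209, M3=2264/1209, M4=-2984/1209, M5=0
seg 0: a=4, c=M0/2=0, d=(M1−M0)/(6·1)=-75/403, b=Δ0−h0·(2M0+M1)/6=478/403
seg 1: a=5, c=M1/2=-225/403, d=(M2−M1)/(6·3)=460/10881, b=Δ1−h1·(2M1+M2)/6=253/403
seg 2: a=3, c=M2/2=-215/1209, d=(M3−M2)/(6·3)=449/3627, b=Δ2−h2·(2M2+M3)/6=-49/31
seg 3: a=0, c=M3/2=1132/1209, d=(M4−M3)/(6·3)=-2624/10881, b=Δ3−h3·(2M3+M4)/6=280/403
seg 4: a=4, c=M4/2=-1492/1209, d=(M5−M4)/(6·3)=1492/10881, b=Δ4−h4·(2M4+M5)/6=-80/403
t_q=31/4 → seg 3, τ=3/4; S=0+280/403·τ+1132/1209·τ²+-2624/10881·τ³=1525/1612

  seg 0: a=4 b=478/403 c=0 d=-75/403
  seg 1: a=5 b=253/403 c=-225/403 d=460/10881
  seg 2: a=3 b=-49/31 c=-215/1209 d=449/3627
  seg 3: a=0 b=280/403 c=1132/1209 d=-2624/10881
  seg 4: a=4 b=-80/403 c=-1492/1209 d=1492/10881
S(31/4) = 1525/1612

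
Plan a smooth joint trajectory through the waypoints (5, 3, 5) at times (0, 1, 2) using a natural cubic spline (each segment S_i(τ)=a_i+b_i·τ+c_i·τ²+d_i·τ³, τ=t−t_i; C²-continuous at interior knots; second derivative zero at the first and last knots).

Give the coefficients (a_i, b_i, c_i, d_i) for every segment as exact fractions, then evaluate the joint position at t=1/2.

  seg 0: a=5 b=-3 c=0 d=1
  seg 1: a=3 b=0 c=3 d=-1
S(1/2) = 29/8

Δ: Δ0=-2, Δ1=2
row 1: diag=4, rhs=24; c'=1/4, d'=6
back: M1=6
M: M0=0, M1=6, M2=0
seg 0: a=5, c=M0/2=0, d=(M1−M0)/(6·1)=1, b=Δ0−h0·(2M0+M1)/6=-3
seg 1: a=3, c=M1/2=3, d=(M2−M1)/(6·1)=-1, b=Δ1−h1·(2M1+M2)/6=0
t_q=1/2 → seg 0, τ=1/2; S=5+-3·τ+0·τ²+1·τ³=29/8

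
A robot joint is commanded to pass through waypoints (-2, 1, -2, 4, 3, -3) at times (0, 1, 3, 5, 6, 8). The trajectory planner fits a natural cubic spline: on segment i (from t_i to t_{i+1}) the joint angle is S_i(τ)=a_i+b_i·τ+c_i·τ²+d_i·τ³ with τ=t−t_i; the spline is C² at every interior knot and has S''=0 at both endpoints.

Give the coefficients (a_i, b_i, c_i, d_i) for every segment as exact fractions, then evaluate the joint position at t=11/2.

Δ: Δ0=3, Δ1=-3/2, Δ2=3, Δ3=-1, Δ4=-3
row 1: diag=6, rhs=-27; c'=1/3, d'=-9/2
row 2: denom=8−2·1/3=22/3; d'=(27−2·-9/2)/(22/3)=54/11
row 3: denom=6−2·3/11=60/11; d'=(-24−2·54/11)/(60/11)=-31/5
row 4: denom=6−1·11/60=349/60; d'=(-12−1·-31/5)/(349/60)=-348/349
back: M4=-348/349
back: M3=-31/5−11/60·-348/349=-2100/349
back: M2=54/11−3/11·-2100/349=2286/349
back: M1=-9/2−1/3·2286/349=-4665/698
M: M0=0, M1=-4665/698, M2=2286/349, M3=-2100/349, M4=-348/349, M5=0
seg 0: a=-2, c=M0/2=0, d=(M1−M0)/(6·1)=-1555/1396, b=Δ0−h0·(2M0+M1)/6=5743/1396
seg 1: a=1, c=M1/2=-4665/1396, d=(M2−M1)/(6·2)=3079/2792, b=Δ1−h1·(2M1+M2)/6=539/698
seg 2: a=-2, c=M2/2=1143/349, d=(M3−M2)/(6·2)=-731/698, b=Δ2−h2·(2M2+M3)/6=223/349
seg 3: a=4, c=M3/2=-1050/349, d=(M4−M3)/(6·1)=292/349, b=Δ3−h3·(2M3+M4)/6=409/349
seg 4: a=3, c=M4/2=-174/349, d=(M5−M4)/(6·2)=29/349, b=Δ4−h4·(2M4+M5)/6=-815/349
t_q=11/2 → seg 3, τ=1/2; S=4+409/349·τ+-1050/349·τ²+292/349·τ³=2749/698

  seg 0: a=-2 b=5743/1396 c=0 d=-1555/1396
  seg 1: a=1 b=539/698 c=-4665/1396 d=3079/2792
  seg 2: a=-2 b=223/349 c=1143/349 d=-731/698
  seg 3: a=4 b=409/349 c=-1050/349 d=292/349
  seg 4: a=3 b=-815/349 c=-174/349 d=29/349
S(11/2) = 2749/698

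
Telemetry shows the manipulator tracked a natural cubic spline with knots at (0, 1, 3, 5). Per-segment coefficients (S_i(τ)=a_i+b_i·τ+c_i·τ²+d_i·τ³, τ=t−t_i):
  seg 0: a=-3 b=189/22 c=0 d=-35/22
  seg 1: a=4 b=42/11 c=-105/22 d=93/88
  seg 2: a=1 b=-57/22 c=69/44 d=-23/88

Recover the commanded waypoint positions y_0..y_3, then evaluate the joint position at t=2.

y_0 = S_0(0) = a_0 = -3
y_1 = S_1(0) = a_1 = 4
y_2 = S_2(0) = a_2 = 1
y_3 = S_2(2) = 0
t_q=2 is in segment 1 (τ=1); S_1(τ)=361/88

y_0=-3 y_1=4 y_2=1 y_3=0
S(2) = 361/88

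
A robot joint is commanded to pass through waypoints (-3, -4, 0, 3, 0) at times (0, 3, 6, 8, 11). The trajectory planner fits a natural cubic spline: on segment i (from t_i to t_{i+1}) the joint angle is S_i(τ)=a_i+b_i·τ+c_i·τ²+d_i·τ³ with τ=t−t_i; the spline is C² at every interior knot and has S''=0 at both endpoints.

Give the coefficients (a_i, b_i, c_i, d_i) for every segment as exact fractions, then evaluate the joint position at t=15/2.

Δ: Δ0=-1/3, Δ1=4/3, Δ2=3/2, Δ3=-1
row 1: diag=12, rhs=10; c'=1/4, d'=5/6
row 2: denom=10−3·1/4=37/4; d'=(1−3·5/6)/(37/4)=-6/37
row 3: denom=10−2·8/37=354/37; d'=(-15−2·-6/37)/(354/37)=-181/118
back: M3=-181/118
back: M2=-6/37−8/37·-181/118=10/59
back: M1=5/6−1/4·10/59=140/177
M: M0=0, M1=140/177, M2=10/59, M3=-181/118, M4=0
seg 0: a=-3, c=M0/2=0, d=(M1−M0)/(6·3)=70/1593, b=Δ0−h0·(2M0+M1)/6=-43/59
seg 1: a=-4, c=M1/2=70/177, d=(M2−M1)/(6·3)=-55/1593, b=Δ1−h1·(2M1+M2)/6=27/59
seg 2: a=0, c=M2/2=5/59, d=(M3−M2)/(6·2)=-67/472, b=Δ2−h2·(2M2+M3)/6=112/59
seg 3: a=3, c=M3/2=-181/236, d=(M4−M3)/(6·3)=181/2124, b=Δ3−h3·(2M3+M4)/6=63/118
t_q=15/2 → seg 2, τ=3/2; S=0+112/59·τ+5/59·τ²+-67/472·τ³=9663/3776

  seg 0: a=-3 b=-43/59 c=0 d=70/1593
  seg 1: a=-4 b=27/59 c=70/177 d=-55/1593
  seg 2: a=0 b=112/59 c=5/59 d=-67/472
  seg 3: a=3 b=63/118 c=-181/236 d=181/2124
S(15/2) = 9663/3776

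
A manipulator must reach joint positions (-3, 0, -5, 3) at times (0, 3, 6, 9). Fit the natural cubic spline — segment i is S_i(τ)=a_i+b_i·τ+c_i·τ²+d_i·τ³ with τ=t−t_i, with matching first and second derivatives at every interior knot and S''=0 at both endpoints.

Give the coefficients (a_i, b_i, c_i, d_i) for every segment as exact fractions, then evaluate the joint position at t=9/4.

  seg 0: a=-3 b=2 c=0 d=-1/9
  seg 1: a=0 b=-1 c=-1 d=7/27
  seg 2: a=-5 b=0 c=4/3 d=-4/27
S(9/4) = 15/64

Δ: Δ0=1, Δ1=-5/3, Δ2=8/3
row 1: diag=12, rhs=-16; c'=1/4, d'=-4/3
row 2: denom=12−3·1/4=45/4; d'=(26−3·-4/3)/(45/4)=8/3
back: M2=8/3
back: M1=-4/3−1/4·8/3=-2
M: M0=0, M1=-2, M2=8/3, M3=0
seg 0: a=-3, c=M0/2=0, d=(M1−M0)/(6·3)=-1/9, b=Δ0−h0·(2M0+M1)/6=2
seg 1: a=0, c=M1/2=-1, d=(M2−M1)/(6·3)=7/27, b=Δ1−h1·(2M1+M2)/6=-1
seg 2: a=-5, c=M2/2=4/3, d=(M3−M2)/(6·3)=-4/27, b=Δ2−h2·(2M2+M3)/6=0
t_q=9/4 → seg 0, τ=9/4; S=-3+2·τ+0·τ²+-1/9·τ³=15/64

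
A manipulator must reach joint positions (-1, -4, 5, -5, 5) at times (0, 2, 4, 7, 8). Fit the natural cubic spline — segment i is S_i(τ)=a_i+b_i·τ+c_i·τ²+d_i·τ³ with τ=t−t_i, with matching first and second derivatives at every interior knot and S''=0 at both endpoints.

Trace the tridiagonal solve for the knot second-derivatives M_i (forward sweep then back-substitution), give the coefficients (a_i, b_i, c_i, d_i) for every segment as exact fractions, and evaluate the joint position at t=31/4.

  seg 0: a=-1 b=-775/201 c=0 d=947/1608
  seg 1: a=-4 b=1291/402 c=947/268 d=-2323/1608
  seg 2: a=5 b=2/201 c=-344/67 d=808/603
  seg 3: a=-5 b=1082/201 c=464/67 d=-464/201
S(31/4) = 525/268

Δ: Δ0=-3/2, Δ1=9/2, Δ2=-10/3, Δ3=10
row 1: diag=8, rhs=36; c'=1/4, d'=9/2
row 2: denom=10−2·1/4=19/2; d'=(-47−2·9/2)/(19/2)=-112/19
row 3: denom=8−3·6/19=134/19; d'=(80−3·-112/19)/(134/19)=928/67
back: M3=928/67
back: M2=-112/19−6/19·928/67=-688/67
back: M1=9/2−1/4·-688/67=947/134
M: M0=0, M1=947/134, M2=-688/67, M3=928/67, M4=0
seg 0: a=-1, c=M0/2=0, d=(M1−M0)/(6·2)=947/1608, b=Δ0−h0·(2M0+M1)/6=-775/201
seg 1: a=-4, c=M1/2=947/268, d=(M2−M1)/(6·2)=-2323/1608, b=Δ1−h1·(2M1+M2)/6=1291/402
seg 2: a=5, c=M2/2=-344/67, d=(M3−M2)/(6·3)=808/603, b=Δ2−h2·(2M2+M3)/6=2/201
seg 3: a=-5, c=M3/2=464/67, d=(M4−M3)/(6·1)=-464/201, b=Δ3−h3·(2M3+M4)/6=1082/201
t_q=31/4 → seg 3, τ=3/4; S=-5+1082/201·τ+464/67·τ²+-464/201·τ³=525/268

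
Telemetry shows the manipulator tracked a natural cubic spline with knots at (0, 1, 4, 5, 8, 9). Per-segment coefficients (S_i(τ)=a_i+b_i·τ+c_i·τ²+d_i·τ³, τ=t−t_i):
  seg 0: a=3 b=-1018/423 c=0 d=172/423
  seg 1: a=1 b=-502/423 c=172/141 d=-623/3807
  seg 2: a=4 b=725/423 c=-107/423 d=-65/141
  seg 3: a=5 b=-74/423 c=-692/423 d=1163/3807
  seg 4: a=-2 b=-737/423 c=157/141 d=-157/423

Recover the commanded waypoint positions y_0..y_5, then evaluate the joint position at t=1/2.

y_0=3 y_1=1 y_2=4 y_3=5 y_4=-2 y_5=-3
S(1/2) = 521/282

y_0 = S_0(0) = a_0 = 3
y_1 = S_1(0) = a_1 = 1
y_2 = S_2(0) = a_2 = 4
y_3 = S_3(0) = a_3 = 5
y_4 = S_4(0) = a_4 = -2
y_5 = S_4(1) = -3
t_q=1/2 is in segment 0 (τ=1/2); S_0(τ)=521/282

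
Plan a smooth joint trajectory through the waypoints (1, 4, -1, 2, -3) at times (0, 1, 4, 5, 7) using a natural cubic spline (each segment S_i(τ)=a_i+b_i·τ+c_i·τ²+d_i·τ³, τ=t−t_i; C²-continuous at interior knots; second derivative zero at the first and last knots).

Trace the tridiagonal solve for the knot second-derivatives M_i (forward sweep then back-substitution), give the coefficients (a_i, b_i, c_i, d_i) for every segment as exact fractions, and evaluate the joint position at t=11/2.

Δ: Δ0=3, Δ1=-5/3, Δ2=3, Δ3=-5/2
row 1: diag=8, rhs=-28; c'=3/8, d'=-7/2
row 2: denom=8−3·3/8=55/8; d'=(28−3·-7/2)/(55/8)=28/5
row 3: denom=6−1·8/55=322/55; d'=(-33−1·28/5)/(322/55)=-2123/322
back: M3=-2123/322
back: M2=28/5−8/55·-2123/322=1056/161
back: M1=-7/2−3/8·1056/161=-1919/322
M: M0=0, M1=-1919/322, M2=1056/161, M3=-2123/322, M4=0
seg 0: a=1, c=M0/2=0, d=(M1−M0)/(6·1)=-1919/1932, b=Δ0−h0·(2M0+M1)/6=7715/1932
seg 1: a=4, c=M1/2=-1919/644, d=(M2−M1)/(6·3)=4031/5796, b=Δ1−h1·(2M1+M2)/6=979/966
seg 2: a=-1, c=M2/2=528/161, d=(M3−M2)/(6·1)=-605/276, b=Δ2−h2·(2M2+M3)/6=3695/1932
seg 3: a=2, c=M3/2=-2123/644, d=(M4−M3)/(6·2)=2123/3864, b=Δ3−h3·(2M3+M4)/6=1831/966
t_q=11/2 → seg 3, τ=1/2; S=2+1831/966·τ+-2123/644·τ²+2123/3864·τ³=3227/1472

  seg 0: a=1 b=7715/1932 c=0 d=-1919/1932
  seg 1: a=4 b=979/966 c=-1919/644 d=4031/5796
  seg 2: a=-1 b=3695/1932 c=528/161 d=-605/276
  seg 3: a=2 b=1831/966 c=-2123/644 d=2123/3864
S(11/2) = 3227/1472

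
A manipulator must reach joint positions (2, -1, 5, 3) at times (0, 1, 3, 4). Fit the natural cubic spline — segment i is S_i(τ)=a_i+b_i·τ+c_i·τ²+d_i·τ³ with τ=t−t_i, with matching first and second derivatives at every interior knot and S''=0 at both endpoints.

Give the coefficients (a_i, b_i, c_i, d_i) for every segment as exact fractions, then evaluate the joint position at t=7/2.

  seg 0: a=2 b=-71/16 c=0 d=23/16
  seg 1: a=-1 b=-1/8 c=69/16 d=-11/8
  seg 2: a=5 b=5/8 c=-63/16 d=21/16
S(7/2) = 575/128

Δ: Δ0=-3, Δ1=3, Δ2=-2
row 1: diag=6, rhs=36; c'=1/3, d'=6
row 2: denom=6−2·1/3=16/3; d'=(-30−2·6)/(16/3)=-63/8
back: M2=-63/8
back: M1=6−1/3·-63/8=69/8
M: M0=0, M1=69/8, M2=-63/8, M3=0
seg 0: a=2, c=M0/2=0, d=(M1−M0)/(6·1)=23/16, b=Δ0−h0·(2M0+M1)/6=-71/16
seg 1: a=-1, c=M1/2=69/16, d=(M2−M1)/(6·2)=-11/8, b=Δ1−h1·(2M1+M2)/6=-1/8
seg 2: a=5, c=M2/2=-63/16, d=(M3−M2)/(6·1)=21/16, b=Δ2−h2·(2M2+M3)/6=5/8
t_q=7/2 → seg 2, τ=1/2; S=5+5/8·τ+-63/16·τ²+21/16·τ³=575/128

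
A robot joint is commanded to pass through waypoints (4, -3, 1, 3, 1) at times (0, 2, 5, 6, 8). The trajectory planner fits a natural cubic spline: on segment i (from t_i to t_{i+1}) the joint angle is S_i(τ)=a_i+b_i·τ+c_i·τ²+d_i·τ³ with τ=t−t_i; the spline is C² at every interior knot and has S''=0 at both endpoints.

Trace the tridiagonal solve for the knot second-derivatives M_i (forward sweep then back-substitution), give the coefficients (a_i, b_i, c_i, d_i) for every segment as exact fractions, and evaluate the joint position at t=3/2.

Δ: Δ0=-7/2, Δ1=4/3, Δ2=2, Δ3=-1
row 1: diag=10, rhs=29; c'=3/10, d'=29/10
row 2: denom=8−3·3/10=71/10; d'=(4−3·29/10)/(71/10)=-47/71
row 3: denom=6−1·10/71=416/71; d'=(-18−1·-47/71)/(416/71)=-1231/416
back: M3=-1231/416
back: M2=-47/71−10/71·-1231/416=-51/208
back: M1=29/10−3/10·-51/208=1237/416
M: M0=0, M1=1237/416, M2=-51/208, M3=-1231/416, M4=0
seg 0: a=4, c=M0/2=0, d=(M1−M0)/(6·2)=1237/4992, b=Δ0−h0·(2M0+M1)/6=-5605/1248
seg 1: a=-3, c=M1/2=1237/832, d=(M2−M1)/(6·3)=-103/576, b=Δ1−h1·(2M1+M2)/6=-947/624
seg 2: a=1, c=M2/2=-51/416, d=(M3−M2)/(6·1)=-1129/2496, b=Δ2−h2·(2M2+M3)/6=6427/2496
seg 3: a=3, c=M3/2=-1231/832, d=(M4−M3)/(6·2)=1231/4992, b=Δ3−h3·(2M3+M4)/6=607/624
t_q=3/2 → seg 0, τ=3/2; S=4+-5605/1248·τ+0·τ²+1237/4992·τ³=-25299/13312

  seg 0: a=4 b=-5605/1248 c=0 d=1237/4992
  seg 1: a=-3 b=-947/624 c=1237/832 d=-103/576
  seg 2: a=1 b=6427/2496 c=-51/416 d=-1129/2496
  seg 3: a=3 b=607/624 c=-1231/832 d=1231/4992
S(3/2) = -25299/13312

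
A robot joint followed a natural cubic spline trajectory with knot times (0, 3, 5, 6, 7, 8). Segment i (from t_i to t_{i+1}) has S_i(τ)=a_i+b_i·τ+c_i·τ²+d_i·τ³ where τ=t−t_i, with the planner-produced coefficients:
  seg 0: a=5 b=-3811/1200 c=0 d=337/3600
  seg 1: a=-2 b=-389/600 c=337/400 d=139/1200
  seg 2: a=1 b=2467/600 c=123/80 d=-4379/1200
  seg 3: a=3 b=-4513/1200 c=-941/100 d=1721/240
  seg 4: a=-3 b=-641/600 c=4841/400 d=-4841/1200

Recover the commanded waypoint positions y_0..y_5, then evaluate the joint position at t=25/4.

y_0=5 y_1=-2 y_2=1 y_3=3 y_4=-3 y_5=4
S(25/4) = 40543/25600

y_0 = S_0(0) = a_0 = 5
y_1 = S_1(0) = a_1 = -2
y_2 = S_2(0) = a_2 = 1
y_3 = S_3(0) = a_3 = 3
y_4 = S_4(0) = a_4 = -3
y_5 = S_4(1) = 4
t_q=25/4 is in segment 3 (τ=1/4); S_3(τ)=40543/25600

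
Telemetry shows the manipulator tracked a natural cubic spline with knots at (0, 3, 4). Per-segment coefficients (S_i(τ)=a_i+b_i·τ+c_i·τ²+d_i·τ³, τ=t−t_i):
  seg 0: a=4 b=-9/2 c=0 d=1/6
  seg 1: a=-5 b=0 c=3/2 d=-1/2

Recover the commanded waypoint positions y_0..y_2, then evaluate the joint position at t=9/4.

y_0 = S_0(0) = a_0 = 4
y_1 = S_1(0) = a_1 = -5
y_2 = S_1(1) = -4
t_q=9/4 is in segment 0 (τ=9/4); S_0(τ)=-541/128

y_0=4 y_1=-5 y_2=-4
S(9/4) = -541/128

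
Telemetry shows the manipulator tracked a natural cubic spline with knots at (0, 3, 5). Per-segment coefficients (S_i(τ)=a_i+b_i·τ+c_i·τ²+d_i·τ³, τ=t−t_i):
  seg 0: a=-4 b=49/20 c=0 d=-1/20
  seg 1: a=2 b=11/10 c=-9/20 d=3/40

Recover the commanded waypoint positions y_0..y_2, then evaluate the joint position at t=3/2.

y_0=-4 y_1=2 y_2=3
S(3/2) = -79/160

y_0 = S_0(0) = a_0 = -4
y_1 = S_1(0) = a_1 = 2
y_2 = S_1(2) = 3
t_q=3/2 is in segment 0 (τ=3/2); S_0(τ)=-79/160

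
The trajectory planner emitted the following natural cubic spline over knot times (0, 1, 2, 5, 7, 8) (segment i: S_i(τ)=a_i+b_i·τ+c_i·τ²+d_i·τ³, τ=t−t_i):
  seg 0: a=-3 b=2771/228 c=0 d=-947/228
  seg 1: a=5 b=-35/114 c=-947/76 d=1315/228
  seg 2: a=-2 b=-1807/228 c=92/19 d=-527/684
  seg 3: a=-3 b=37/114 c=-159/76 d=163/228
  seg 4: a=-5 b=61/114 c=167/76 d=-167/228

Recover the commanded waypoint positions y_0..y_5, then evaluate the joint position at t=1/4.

y_0 = S_0(0) = a_0 = -3
y_1 = S_1(0) = a_1 = 5
y_2 = S_2(0) = a_2 = -2
y_3 = S_3(0) = a_3 = -3
y_4 = S_4(0) = a_4 = -5
y_5 = S_4(1) = -3
t_q=1/4 is in segment 0 (τ=1/4); S_0(τ)=-129/4864

y_0=-3 y_1=5 y_2=-2 y_3=-3 y_4=-5 y_5=-3
S(1/4) = -129/4864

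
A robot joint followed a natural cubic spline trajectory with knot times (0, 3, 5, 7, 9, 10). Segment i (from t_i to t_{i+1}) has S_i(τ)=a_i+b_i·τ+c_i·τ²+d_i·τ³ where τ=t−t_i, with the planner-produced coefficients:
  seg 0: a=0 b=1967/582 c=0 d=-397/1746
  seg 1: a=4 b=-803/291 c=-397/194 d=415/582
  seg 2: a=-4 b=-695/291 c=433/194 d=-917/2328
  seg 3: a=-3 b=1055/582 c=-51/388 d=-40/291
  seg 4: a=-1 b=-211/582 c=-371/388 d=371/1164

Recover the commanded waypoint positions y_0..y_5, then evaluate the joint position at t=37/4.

y_0 = S_0(0) = a_0 = 0
y_1 = S_1(0) = a_1 = 4
y_2 = S_2(0) = a_2 = -4
y_3 = S_3(0) = a_3 = -3
y_4 = S_4(0) = a_4 = -1
y_5 = S_4(1) = -2
t_q=37/4 is in segment 4 (τ=1/4); S_4(τ)=-28443/24832

y_0=0 y_1=4 y_2=-4 y_3=-3 y_4=-1 y_5=-2
S(37/4) = -28443/24832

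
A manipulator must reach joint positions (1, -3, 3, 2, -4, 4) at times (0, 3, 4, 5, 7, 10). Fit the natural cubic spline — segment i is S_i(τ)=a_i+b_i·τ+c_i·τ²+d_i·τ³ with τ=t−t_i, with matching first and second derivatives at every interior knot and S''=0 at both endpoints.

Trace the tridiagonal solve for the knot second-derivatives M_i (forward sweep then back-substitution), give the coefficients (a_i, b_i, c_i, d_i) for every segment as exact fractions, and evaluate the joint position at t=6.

Δ: Δ0=-4/3, Δ1=6, Δ2=-1, Δ3=-3, Δ4=8/3
row 1: diag=8, rhs=44; c'=1/8, d'=11/2
row 2: denom=4−1·1/8=31/8; d'=(-42−1·11/2)/(31/8)=-380/31
row 3: denom=6−1·8/31=178/31; d'=(-12−1·-380/31)/(178/31)=4/89
row 4: denom=10−2·31/89=828/89; d'=(34−2·4/89)/(828/89)=503/138
back: M4=503/138
back: M3=4/89−31/89·503/138=-169/138
back: M2=-380/31−8/31·-169/138=-824/69
back: M1=11/2−1/8·-824/69=965/138
M: M0=0, M1=965/138, M2=-824/69, M3=-169/138, M4=503/138, M5=0
seg 0: a=1, c=M0/2=0, d=(M1−M0)/(6·3)=965/2484, b=Δ0−h0·(2M0+M1)/6=-1333/276
seg 1: a=-3, c=M1/2=965/276, d=(M2−M1)/(6·1)=-871/276, b=Δ1−h1·(2M1+M2)/6=781/138
seg 2: a=3, c=M2/2=-412/69, d=(M3−M2)/(6·1)=493/276, b=Δ2−h2·(2M2+M3)/6=293/92
seg 3: a=2, c=M3/2=-169/276, d=(M4−M3)/(6·2)=28/69, b=Δ3−h3·(2M3+M4)/6=-469/138
seg 4: a=-4, c=M4/2=503/276, d=(M5−M4)/(6·3)=-503/2484, b=Δ4−h4·(2M4+M5)/6=-45/46
t_q=6 → seg 3, τ=1; S=2+-469/138·τ+-169/276·τ²+28/69·τ³=-443/276

  seg 0: a=1 b=-1333/276 c=0 d=965/2484
  seg 1: a=-3 b=781/138 c=965/276 d=-871/276
  seg 2: a=3 b=293/92 c=-412/69 d=493/276
  seg 3: a=2 b=-469/138 c=-169/276 d=28/69
  seg 4: a=-4 b=-45/46 c=503/276 d=-503/2484
S(6) = -443/276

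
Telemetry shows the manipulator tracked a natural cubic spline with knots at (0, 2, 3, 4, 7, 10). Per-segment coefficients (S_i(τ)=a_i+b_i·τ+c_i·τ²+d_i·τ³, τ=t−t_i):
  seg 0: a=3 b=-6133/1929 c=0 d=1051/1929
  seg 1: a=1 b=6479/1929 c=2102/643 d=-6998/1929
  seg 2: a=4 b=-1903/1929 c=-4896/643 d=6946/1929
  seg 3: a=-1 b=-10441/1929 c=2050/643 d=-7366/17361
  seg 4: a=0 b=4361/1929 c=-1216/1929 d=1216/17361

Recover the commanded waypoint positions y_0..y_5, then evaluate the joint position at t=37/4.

y_0=3 y_1=1 y_2=4 y_3=-1 y_4=0 y_5=3
S(37/4) = 6927/2572

y_0 = S_0(0) = a_0 = 3
y_1 = S_1(0) = a_1 = 1
y_2 = S_2(0) = a_2 = 4
y_3 = S_3(0) = a_3 = -1
y_4 = S_4(0) = a_4 = 0
y_5 = S_4(3) = 3
t_q=37/4 is in segment 4 (τ=9/4); S_4(τ)=6927/2572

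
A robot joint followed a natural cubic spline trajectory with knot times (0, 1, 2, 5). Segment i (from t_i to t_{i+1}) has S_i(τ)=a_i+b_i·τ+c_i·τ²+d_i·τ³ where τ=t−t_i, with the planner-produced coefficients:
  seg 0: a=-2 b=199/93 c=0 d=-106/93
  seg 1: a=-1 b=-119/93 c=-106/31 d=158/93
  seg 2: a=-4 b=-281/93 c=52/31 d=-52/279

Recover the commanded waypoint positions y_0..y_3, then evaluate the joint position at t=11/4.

y_0 = S_0(0) = a_0 = -2
y_1 = S_1(0) = a_1 = -1
y_2 = S_2(0) = a_2 = -4
y_3 = S_2(3) = -3
t_q=11/4 is in segment 2 (τ=3/4); S_2(τ)=-2679/496

y_0=-2 y_1=-1 y_2=-4 y_3=-3
S(11/4) = -2679/496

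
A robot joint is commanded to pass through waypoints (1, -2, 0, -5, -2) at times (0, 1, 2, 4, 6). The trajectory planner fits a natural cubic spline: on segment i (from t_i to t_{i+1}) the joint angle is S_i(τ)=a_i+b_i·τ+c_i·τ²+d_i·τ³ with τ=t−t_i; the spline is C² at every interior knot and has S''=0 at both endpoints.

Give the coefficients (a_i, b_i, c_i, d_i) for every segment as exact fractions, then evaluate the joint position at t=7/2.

Δ: Δ0=-3, Δ1=2, Δ2=-5/2, Δ3=3/2
row 1: diag=4, rhs=30; c'=1/4, d'=15/2
row 2: denom=6−1·1/4=23/4; d'=(-27−1·15/2)/(23/4)=-6
row 3: denom=8−2·8/23=168/23; d'=(24−2·-6)/(168/23)=69/14
back: M3=69/14
back: M2=-6−8/23·69/14=-54/7
back: M1=15/2−1/4·-54/7=66/7
M: M0=0, M1=66/7, M2=-54/7, M3=69/14, M4=0
seg 0: a=1, c=M0/2=0, d=(M1−M0)/(6·1)=11/7, b=Δ0−h0·(2M0+M1)/6=-32/7
seg 1: a=-2, c=M1/2=33/7, d=(M2−M1)/(6·1)=-20/7, b=Δ1−h1·(2M1+M2)/6=1/7
seg 2: a=0, c=M2/2=-27/7, d=(M3−M2)/(6·2)=59/56, b=Δ2−h2·(2M2+M3)/6=1
seg 3: a=-5, c=M3/2=69/28, d=(M4−M3)/(6·2)=-23/56, b=Δ3−h3·(2M3+M4)/6=-25/14
t_q=7/2 → seg 2, τ=3/2; S=0+1·τ+-27/7·τ²+59/56·τ³=-1623/448

  seg 0: a=1 b=-32/7 c=0 d=11/7
  seg 1: a=-2 b=1/7 c=33/7 d=-20/7
  seg 2: a=0 b=1 c=-27/7 d=59/56
  seg 3: a=-5 b=-25/14 c=69/28 d=-23/56
S(7/2) = -1623/448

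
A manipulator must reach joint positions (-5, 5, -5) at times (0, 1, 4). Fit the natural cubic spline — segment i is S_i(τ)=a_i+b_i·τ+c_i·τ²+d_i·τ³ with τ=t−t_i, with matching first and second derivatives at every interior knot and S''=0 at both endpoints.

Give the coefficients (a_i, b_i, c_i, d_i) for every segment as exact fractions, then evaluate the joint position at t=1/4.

  seg 0: a=-5 b=35/3 c=0 d=-5/3
  seg 1: a=5 b=20/3 c=-5 d=5/9
S(1/4) = -135/64

Δ: Δ0=10, Δ1=-10/3
row 1: diag=8, rhs=-80; c'=3/8, d'=-10
back: M1=-10
M: M0=0, M1=-10, M2=0
seg 0: a=-5, c=M0/2=0, d=(M1−M0)/(6·1)=-5/3, b=Δ0−h0·(2M0+M1)/6=35/3
seg 1: a=5, c=M1/2=-5, d=(M2−M1)/(6·3)=5/9, b=Δ1−h1·(2M1+M2)/6=20/3
t_q=1/4 → seg 0, τ=1/4; S=-5+35/3·τ+0·τ²+-5/3·τ³=-135/64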